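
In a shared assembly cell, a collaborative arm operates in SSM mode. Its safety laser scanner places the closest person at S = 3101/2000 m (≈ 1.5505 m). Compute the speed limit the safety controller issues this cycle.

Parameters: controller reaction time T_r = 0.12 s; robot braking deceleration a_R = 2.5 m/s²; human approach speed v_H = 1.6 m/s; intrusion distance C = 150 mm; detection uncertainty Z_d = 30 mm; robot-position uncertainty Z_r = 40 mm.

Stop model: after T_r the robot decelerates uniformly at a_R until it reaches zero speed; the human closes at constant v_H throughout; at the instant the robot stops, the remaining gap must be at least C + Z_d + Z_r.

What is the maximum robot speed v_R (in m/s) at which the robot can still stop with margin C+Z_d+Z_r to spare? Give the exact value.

v_R_max = 23/20 m/s = 1.1500 m/s

at the boundary: (1/5)·v² + (19/25)·v + (-2277/2000) = 0
  disc = (19/25)² − 4·(1/5)·(-2277/2000) = 3721/2500 ; √disc = 61/50
  v_R = (−(19/25) + 61/50) / (2·(1/5)) = 23/20 m/s
check:
braking lasts T_s = (23/20)/(5/2) = 0.4600 s
reaction-phase robot travel = 1.1500·0.1200 = 0.1380 m
robot covers 1.1500·0.4600 − ½·2.5000·0.4600² = 0.2645 m while stopping
human closes 1.6000·0.5800 = 0.9280 m
margins: 0.1500+0.0300+0.0400 = 0.2200 m
sum ≈ 0.1380+0.2645+0.9280+0.2200 ≈ 1.5505 m = S ✓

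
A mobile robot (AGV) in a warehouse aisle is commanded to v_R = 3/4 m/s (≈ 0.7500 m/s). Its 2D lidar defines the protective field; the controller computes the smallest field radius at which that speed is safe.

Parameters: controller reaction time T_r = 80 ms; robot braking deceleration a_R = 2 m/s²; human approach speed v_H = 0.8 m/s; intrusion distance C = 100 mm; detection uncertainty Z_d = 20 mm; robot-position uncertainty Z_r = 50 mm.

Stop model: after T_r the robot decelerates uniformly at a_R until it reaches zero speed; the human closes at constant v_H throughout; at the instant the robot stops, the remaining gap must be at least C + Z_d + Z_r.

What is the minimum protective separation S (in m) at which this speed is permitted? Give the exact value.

T_s = v_R/a_R = (3/4)/2 = 0.3750 s
reaction-phase robot travel = 0.7500·0.0800 = 0.0600 m
robot under decel: 0.7500²/(2·2.0000) = 0.1406 m
human closes 0.8000·0.4550 = 0.3640 m
margins: 0.1000+0.0200+0.0500 = 0.1700 m
S_min ≈ 0.0600+0.1406+0.3640+0.1700  ⇒  S_min = 5877/8000 m

S_min = 5877/8000 m = 0.7346 m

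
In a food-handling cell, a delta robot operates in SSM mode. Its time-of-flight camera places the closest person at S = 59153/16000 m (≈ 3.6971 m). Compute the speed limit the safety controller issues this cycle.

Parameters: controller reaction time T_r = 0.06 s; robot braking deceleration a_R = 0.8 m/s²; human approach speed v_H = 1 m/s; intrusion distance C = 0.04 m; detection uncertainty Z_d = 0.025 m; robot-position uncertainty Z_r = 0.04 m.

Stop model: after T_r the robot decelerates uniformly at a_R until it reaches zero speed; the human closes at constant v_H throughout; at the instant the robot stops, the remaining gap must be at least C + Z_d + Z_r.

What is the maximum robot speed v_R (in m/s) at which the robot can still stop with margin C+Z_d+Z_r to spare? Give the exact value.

at the boundary: (5/8)·v² + (131/100)·v + (-56513/16000) = 0
  disc = (131/100)² − 4·(5/8)·(-56513/16000) = 1687401/160000 ; √disc = 1299/400
  v_R = (−(131/100) + 1299/400) / (2·(5/8)) = 31/20 m/s
check:
stop time T_s = (31/20)/(4/5) = 1.9375 s
robot covers v_R·T_r = 1.5500·0.0600 = 0.0930 m before braking
braking distance = 1.5500²/(2·0.8000) = 1.5016 m
person approaches 1.0000·(0.0600+1.9375) = 1.9975 m
residual clearance needed = 0.0400+0.0250+0.0400 = 0.1050 m
sum ≈ 0.0930+1.5016+1.9975+0.1050 ≈ 3.6971 m = S ✓

v_R_max = 31/20 m/s = 1.5500 m/s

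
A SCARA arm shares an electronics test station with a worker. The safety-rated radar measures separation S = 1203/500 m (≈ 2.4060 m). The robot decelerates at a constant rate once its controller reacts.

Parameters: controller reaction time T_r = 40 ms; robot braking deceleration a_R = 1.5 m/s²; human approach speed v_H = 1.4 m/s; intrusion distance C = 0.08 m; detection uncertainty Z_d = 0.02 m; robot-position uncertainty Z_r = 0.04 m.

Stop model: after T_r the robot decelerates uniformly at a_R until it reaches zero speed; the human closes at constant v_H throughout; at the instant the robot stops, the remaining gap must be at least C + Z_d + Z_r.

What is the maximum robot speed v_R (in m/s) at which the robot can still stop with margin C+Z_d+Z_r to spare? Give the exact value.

v_R_max = 3/2 m/s = 1.5000 m/s

quadratic (1/3)·v² + (73/75)·v + (-221/100) = 0
  disc = (73/75)² − 4·(1/3)·(-221/100) = 21904/5625 ; √disc = 148/75
  v_R = (−(73/75) + 148/75) / (2·(1/3)) = 3/2 m/s
check:
stop time T_s = (3/2)/(3/2) = 1.0000 s
robot covers v_R·T_r = 1.5000·0.0400 = 0.0600 m before braking
robot under decel: 1.5000²/(2·1.5000) = 0.7500 m
human closes 1.4000·1.0400 = 1.4560 m
residual clearance needed = 0.0800+0.0200+0.0400 = 0.1400 m
sum ≈ 0.0600+0.7500+1.4560+0.1400 ≈ 2.4060 m = S ✓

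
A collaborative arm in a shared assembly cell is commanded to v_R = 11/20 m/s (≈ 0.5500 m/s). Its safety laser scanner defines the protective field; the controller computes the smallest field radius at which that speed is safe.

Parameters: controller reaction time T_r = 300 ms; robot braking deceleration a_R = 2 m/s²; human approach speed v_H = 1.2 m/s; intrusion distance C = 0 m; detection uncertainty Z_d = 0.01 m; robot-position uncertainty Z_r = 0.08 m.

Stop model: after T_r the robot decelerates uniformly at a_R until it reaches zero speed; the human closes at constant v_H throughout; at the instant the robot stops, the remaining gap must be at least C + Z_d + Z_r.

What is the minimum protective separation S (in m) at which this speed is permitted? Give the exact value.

stop time T_s = (11/20)/2 = 0.2750 s
robot in T_r: 0.5500·0.3000 = 0.1650 m
robot covers 0.5500·0.2750 − ½·2.0000·0.2750² = 0.0756 m while stopping
person approaches 1.2000·(0.3000+0.2750) = 0.6900 m
residual clearance needed = 0.0000+0.0100+0.0800 = 0.0900 m
S_min ≈ 0.1650+0.0756+0.6900+0.0900  ⇒  S_min = 1633/1600 m

S_min = 1633/1600 m = 1.0206 m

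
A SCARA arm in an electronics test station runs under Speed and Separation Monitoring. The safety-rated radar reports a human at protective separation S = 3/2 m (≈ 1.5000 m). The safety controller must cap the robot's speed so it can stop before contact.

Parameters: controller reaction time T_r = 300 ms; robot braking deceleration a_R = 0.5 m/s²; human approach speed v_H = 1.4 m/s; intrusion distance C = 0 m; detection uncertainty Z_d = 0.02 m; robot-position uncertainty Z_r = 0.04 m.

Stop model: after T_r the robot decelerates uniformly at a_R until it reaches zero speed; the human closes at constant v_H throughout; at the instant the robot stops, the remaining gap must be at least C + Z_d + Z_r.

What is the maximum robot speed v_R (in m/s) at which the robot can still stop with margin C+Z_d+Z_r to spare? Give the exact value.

collect terms ⇒ (1)·v_R² + (31/10)·v_R + (-51/50) = 0
  disc = (31/10)² − 4·(1)·(-51/50) = 1369/100 ; √disc = 37/10
  v_R = (−(31/10) + 37/10) / (2·(1)) = 3/10 m/s
check:
stop time T_s = (3/10)/(1/2) = 0.6000 s
reaction-phase robot travel = 0.3000·0.3000 = 0.0900 m
braking distance = 0.3000²/(2·0.5000) = 0.0900 m
human closes 1.4000·0.9000 = 1.2600 m
margins: 0.0000+0.0200+0.0400 = 0.0600 m
sum ≈ 0.0900+0.0900+1.2600+0.0600 ≈ 1.5000 m = S ✓

v_R_max = 3/10 m/s = 0.3000 m/s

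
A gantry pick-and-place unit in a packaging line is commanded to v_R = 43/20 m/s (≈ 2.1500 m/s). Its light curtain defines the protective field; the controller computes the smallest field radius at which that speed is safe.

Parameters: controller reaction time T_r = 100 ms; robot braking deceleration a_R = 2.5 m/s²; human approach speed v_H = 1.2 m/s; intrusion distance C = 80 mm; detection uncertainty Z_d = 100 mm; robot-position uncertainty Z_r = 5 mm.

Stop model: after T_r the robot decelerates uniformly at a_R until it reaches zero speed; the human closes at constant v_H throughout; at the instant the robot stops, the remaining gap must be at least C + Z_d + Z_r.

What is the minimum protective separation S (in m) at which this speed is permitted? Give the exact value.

S_min = 4953/2000 m = 2.4765 m

T_s = v_R/a_R = (43/20)/(5/2) = 0.8600 s
reaction-phase robot travel = 2.1500·0.1000 = 0.2150 m
robot under decel: 2.1500²/(2·2.5000) = 0.9245 m
human closes 1.2000·0.9600 = 1.1520 m
C+Z_d+Z_r = 0.0800+0.1000+0.0050 = 0.1850 m
S_min ≈ 0.2150+0.9245+1.1520+0.1850  ⇒  S_min = 4953/2000 m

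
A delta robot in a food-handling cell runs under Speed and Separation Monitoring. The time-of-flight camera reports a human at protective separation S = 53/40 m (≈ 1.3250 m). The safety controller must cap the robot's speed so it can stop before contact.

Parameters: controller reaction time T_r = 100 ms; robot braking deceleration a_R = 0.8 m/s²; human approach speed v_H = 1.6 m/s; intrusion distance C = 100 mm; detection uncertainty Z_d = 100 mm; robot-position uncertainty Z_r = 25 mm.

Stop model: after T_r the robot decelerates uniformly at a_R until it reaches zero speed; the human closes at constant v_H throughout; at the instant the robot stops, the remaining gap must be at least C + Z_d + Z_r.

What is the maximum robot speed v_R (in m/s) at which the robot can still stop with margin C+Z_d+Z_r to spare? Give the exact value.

quadratic (5/8)·v² + (21/10)·v + (-47/50) = 0
  disc = (21/10)² − 4·(5/8)·(-47/50) = 169/25 ; √disc = 13/5
  v_R = (−(21/10) + 13/5) / (2·(5/8)) = 2/5 m/s
check:
braking lasts T_s = (2/5)/(4/5) = 0.5000 s
robot covers v_R·T_r = 0.4000·0.1000 = 0.0400 m before braking
robot covers 0.4000·0.5000 − ½·0.8000·0.5000² = 0.1000 m while stopping
human closes 1.6000·0.6000 = 0.9600 m
residual clearance needed = 0.1000+0.1000+0.0250 = 0.2250 m
sum ≈ 0.0400+0.1000+0.9600+0.2250 ≈ 1.3250 m = S ✓

v_R_max = 2/5 m/s = 0.4000 m/s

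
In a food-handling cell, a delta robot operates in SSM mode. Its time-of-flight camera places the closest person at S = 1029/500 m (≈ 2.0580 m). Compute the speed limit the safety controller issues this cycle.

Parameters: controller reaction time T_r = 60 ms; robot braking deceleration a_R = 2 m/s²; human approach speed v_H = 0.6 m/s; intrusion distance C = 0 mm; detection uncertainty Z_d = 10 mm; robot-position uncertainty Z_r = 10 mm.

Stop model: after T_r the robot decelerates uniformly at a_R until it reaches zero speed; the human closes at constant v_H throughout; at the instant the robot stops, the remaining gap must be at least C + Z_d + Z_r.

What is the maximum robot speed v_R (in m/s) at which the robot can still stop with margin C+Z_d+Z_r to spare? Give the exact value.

v_R_max = 11/5 m/s = 2.2000 m/s

at the boundary: (1/4)·v² + (9/25)·v + (-1001/500) = 0
  disc = (9/25)² − 4·(1/4)·(-1001/500) = 5329/2500 ; √disc = 73/50
  v_R = (−(9/25) + 73/50) / (2·(1/4)) = 11/5 m/s
check:
T_s = v_R/a_R = (11/5)/2 = 1.1000 s
robot in T_r: 2.2000·0.0600 = 0.1320 m
robot covers 2.2000·1.1000 − ½·2.0000·1.1000² = 1.2100 m while stopping
human over T_r+T_s: 0.6000·(0.0600+1.1000) = 0.6960 m
residual clearance needed = 0.0000+0.0100+0.0100 = 0.0200 m
sum ≈ 0.1320+1.2100+0.6960+0.0200 ≈ 2.0580 m = S ✓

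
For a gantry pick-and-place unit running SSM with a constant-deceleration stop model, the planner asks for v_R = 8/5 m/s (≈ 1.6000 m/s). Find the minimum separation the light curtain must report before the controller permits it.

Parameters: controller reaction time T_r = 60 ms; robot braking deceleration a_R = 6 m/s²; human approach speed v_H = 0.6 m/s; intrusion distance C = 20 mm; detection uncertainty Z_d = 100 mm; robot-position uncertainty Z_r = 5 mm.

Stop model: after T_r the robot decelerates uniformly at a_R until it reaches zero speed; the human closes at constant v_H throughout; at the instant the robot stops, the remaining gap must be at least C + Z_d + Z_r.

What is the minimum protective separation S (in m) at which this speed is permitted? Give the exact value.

S_min = 1891/3000 m = 0.6303 m

braking lasts T_s = (8/5)/6 = 0.2667 s
robot in T_r: 1.6000·0.0600 = 0.0960 m
braking distance = 1.6000²/(2·6.0000) = 0.2133 m
human over T_r+T_s: 0.6000·(0.0600+0.2667) = 0.1960 m
C+Z_d+Z_r = 0.0200+0.1000+0.0050 = 0.1250 m
S_min ≈ 0.0960+0.2133+0.1960+0.1250  ⇒  S_min = 1891/3000 m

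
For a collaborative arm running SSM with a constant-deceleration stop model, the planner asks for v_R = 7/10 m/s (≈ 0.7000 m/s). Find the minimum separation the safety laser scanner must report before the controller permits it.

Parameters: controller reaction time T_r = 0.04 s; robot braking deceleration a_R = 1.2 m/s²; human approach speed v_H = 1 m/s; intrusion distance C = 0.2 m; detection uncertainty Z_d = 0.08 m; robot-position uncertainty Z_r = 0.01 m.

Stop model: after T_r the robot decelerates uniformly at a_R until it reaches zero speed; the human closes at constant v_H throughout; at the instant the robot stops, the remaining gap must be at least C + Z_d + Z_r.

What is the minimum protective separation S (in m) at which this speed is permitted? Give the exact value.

S_min = 2291/2000 m = 1.1455 m

braking lasts T_s = (7/10)/(6/5) = 0.5833 s
reaction-phase robot travel = 0.7000·0.0400 = 0.0280 m
braking distance = 0.7000²/(2·1.2000) = 0.2042 m
human closes 1.0000·0.6233 = 0.6233 m
C+Z_d+Z_r = 0.2000+0.0800+0.0100 = 0.2900 m
S_min ≈ 0.0280+0.2042+0.6233+0.2900  ⇒  S_min = 2291/2000 m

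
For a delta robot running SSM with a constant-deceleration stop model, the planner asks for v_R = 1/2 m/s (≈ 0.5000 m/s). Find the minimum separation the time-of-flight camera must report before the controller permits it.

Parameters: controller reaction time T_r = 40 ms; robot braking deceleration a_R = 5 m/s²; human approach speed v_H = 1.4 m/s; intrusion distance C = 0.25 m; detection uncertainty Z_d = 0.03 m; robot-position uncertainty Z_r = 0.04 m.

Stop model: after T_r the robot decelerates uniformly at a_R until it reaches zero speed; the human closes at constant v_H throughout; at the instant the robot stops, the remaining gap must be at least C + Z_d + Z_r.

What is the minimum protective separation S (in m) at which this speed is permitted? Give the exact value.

S_min = 561/1000 m = 0.5610 m

stop time T_s = (1/2)/5 = 0.1000 s
reaction-phase robot travel = 0.5000·0.0400 = 0.0200 m
robot under decel: 0.5000²/(2·5.0000) = 0.0250 m
person approaches 1.4000·(0.0400+0.1000) = 0.1960 m
C+Z_d+Z_r = 0.2500+0.0300+0.0400 = 0.3200 m
S_min ≈ 0.0200+0.0250+0.1960+0.3200  ⇒  S_min = 561/1000 m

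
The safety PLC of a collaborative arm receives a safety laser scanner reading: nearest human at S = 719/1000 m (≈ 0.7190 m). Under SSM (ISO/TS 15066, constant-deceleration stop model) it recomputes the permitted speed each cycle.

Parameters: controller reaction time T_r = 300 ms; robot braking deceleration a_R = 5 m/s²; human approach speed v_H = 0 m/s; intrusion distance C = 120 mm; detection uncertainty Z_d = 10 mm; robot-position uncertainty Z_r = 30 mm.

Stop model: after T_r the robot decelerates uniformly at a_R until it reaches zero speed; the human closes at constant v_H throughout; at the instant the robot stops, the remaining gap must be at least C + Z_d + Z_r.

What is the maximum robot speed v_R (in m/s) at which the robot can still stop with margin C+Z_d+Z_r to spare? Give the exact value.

at the boundary: (1/10)·v² + (3/10)·v + (-559/1000) = 0
  disc = (3/10)² − 4·(1/10)·(-559/1000) = 196/625 ; √disc = 14/25
  v_R = (−(3/10) + 14/25) / (2·(1/10)) = 13/10 m/s
check:
stop time T_s = (13/10)/5 = 0.2600 s
robot covers v_R·T_r = 1.3000·0.3000 = 0.3900 m before braking
robot under decel: 1.3000²/(2·5.0000) = 0.1690 m
human closes 0.0000·0.5600 = 0.0000 m
margins: 0.1200+0.0100+0.0300 = 0.1600 m
sum ≈ 0.3900+0.1690+0.0000+0.1600 ≈ 0.7190 m = S ✓

v_R_max = 13/10 m/s = 1.3000 m/s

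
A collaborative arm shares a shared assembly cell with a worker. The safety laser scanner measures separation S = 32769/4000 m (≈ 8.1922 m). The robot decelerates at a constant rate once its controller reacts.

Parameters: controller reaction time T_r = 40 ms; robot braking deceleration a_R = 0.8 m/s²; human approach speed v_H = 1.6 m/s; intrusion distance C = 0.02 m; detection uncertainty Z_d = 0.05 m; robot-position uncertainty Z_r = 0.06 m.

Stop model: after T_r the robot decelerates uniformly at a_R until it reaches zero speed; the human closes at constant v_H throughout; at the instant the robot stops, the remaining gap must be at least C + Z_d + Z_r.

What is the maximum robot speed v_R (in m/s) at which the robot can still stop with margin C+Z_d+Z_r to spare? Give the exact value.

v_R_max = 23/10 m/s = 2.3000 m/s

quadratic (5/8)·v² + (51/25)·v + (-31993/4000) = 0
  disc = (51/25)² − 4·(5/8)·(-31993/4000) = 966289/40000 ; √disc = 983/200
  v_R = (−(51/25) + 983/200) / (2·(5/8)) = 23/10 m/s
check:
stop time T_s = (23/10)/(4/5) = 2.8750 s
robot in T_r: 2.3000·0.0400 = 0.0920 m
braking distance = 2.3000²/(2·0.8000) = 3.3062 m
human closes 1.6000·2.9150 = 4.6640 m
residual clearance needed = 0.0200+0.0500+0.0600 = 0.1300 m
sum ≈ 0.0920+3.3062+4.6640+0.1300 ≈ 8.1922 m = S ✓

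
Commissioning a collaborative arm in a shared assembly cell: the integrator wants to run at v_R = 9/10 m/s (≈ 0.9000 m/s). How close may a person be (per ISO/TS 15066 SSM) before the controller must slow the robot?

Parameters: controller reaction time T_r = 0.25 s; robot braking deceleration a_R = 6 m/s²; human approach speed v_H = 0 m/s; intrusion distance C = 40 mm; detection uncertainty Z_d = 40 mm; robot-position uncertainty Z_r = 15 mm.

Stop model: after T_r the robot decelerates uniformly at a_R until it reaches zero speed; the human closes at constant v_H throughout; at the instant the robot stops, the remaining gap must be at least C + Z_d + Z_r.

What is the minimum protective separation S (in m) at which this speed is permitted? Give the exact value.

S_min = 31/80 m = 0.3875 m

braking lasts T_s = (9/10)/6 = 0.1500 s
robot covers v_R·T_r = 0.9000·0.2500 = 0.2250 m before braking
robot covers 0.9000·0.1500 − ½·6.0000·0.1500² = 0.0675 m while stopping
human closes 0.0000·0.4000 = 0.0000 m
residual clearance needed = 0.0400+0.0400+0.0150 = 0.0950 m
S_min ≈ 0.2250+0.0675+0.0000+0.0950  ⇒  S_min = 31/80 m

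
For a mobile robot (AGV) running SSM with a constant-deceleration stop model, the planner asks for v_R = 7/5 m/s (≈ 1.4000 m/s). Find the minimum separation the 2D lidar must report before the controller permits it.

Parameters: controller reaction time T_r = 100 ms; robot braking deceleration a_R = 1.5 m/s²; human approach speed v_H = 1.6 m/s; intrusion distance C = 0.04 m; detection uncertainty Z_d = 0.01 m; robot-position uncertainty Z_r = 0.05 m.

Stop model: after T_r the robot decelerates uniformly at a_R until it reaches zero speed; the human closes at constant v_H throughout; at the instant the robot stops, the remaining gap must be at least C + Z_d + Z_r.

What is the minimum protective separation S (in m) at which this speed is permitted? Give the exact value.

braking lasts T_s = (7/5)/(3/2) = 0.9333 s
robot in T_r: 1.4000·0.1000 = 0.1400 m
robot under decel: 1.4000²/(2·1.5000) = 0.6533 m
human closes 1.6000·1.0333 = 1.6533 m
residual clearance needed = 0.0400+0.0100+0.0500 = 0.1000 m
S_min ≈ 0.1400+0.6533+1.6533+0.1000  ⇒  S_min = 191/75 m

S_min = 191/75 m = 2.5467 m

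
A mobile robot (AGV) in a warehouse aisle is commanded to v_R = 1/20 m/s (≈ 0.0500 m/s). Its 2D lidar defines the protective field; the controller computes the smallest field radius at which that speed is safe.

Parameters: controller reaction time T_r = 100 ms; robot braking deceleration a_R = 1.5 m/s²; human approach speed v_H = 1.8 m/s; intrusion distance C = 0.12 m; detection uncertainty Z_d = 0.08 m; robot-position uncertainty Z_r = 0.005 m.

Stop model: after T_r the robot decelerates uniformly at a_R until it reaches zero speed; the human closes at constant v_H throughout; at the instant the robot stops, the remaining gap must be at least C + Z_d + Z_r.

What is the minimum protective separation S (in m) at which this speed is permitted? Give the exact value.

S_min = 541/1200 m = 0.4508 m

stop time T_s = (1/20)/(3/2) = 0.0333 s
reaction-phase robot travel = 0.0500·0.1000 = 0.0050 m
robot under decel: 0.0500²/(2·1.5000) = 0.0008 m
human closes 1.8000·0.1333 = 0.2400 m
residual clearance needed = 0.1200+0.0800+0.0050 = 0.2050 m
S_min ≈ 0.0050+0.0008+0.2400+0.2050  ⇒  S_min = 541/1200 m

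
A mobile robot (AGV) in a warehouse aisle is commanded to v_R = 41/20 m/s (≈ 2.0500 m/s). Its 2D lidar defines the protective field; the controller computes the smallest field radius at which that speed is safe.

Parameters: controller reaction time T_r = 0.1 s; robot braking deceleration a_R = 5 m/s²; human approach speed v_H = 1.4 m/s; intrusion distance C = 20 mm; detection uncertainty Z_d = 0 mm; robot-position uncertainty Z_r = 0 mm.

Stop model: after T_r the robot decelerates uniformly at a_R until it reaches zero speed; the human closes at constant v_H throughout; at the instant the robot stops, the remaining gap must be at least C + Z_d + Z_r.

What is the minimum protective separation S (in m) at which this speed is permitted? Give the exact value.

S_min = 5437/4000 m = 1.3593 m

braking lasts T_s = (41/20)/5 = 0.4100 s
robot covers v_R·T_r = 2.0500·0.1000 = 0.2050 m before braking
robot covers 2.0500·0.4100 − ½·5.0000·0.4100² = 0.4203 m while stopping
human closes 1.4000·0.5100 = 0.7140 m
residual clearance needed = 0.0200+0.0000+0.0000 = 0.0200 m
S_min ≈ 0.2050+0.4203+0.7140+0.0200  ⇒  S_min = 5437/4000 m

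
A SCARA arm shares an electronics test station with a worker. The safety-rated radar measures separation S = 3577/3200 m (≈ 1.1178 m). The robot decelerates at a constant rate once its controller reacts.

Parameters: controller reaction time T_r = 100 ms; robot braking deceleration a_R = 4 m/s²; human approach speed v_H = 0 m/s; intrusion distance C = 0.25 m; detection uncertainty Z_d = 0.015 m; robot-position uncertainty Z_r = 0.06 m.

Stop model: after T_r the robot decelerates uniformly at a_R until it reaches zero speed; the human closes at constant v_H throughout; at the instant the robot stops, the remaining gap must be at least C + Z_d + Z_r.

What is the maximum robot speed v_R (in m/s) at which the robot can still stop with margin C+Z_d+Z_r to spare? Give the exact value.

v_R_max = 43/20 m/s = 2.1500 m/s

at the boundary: (1/8)·v² + (1/10)·v + (-2537/3200) = 0
  disc = (1/10)² − 4·(1/8)·(-2537/3200) = 2601/6400 ; √disc = 51/80
  v_R = (−(1/10) + 51/80) / (2·(1/8)) = 43/20 m/s
check:
T_s = v_R/a_R = (43/20)/4 = 0.5375 s
robot covers v_R·T_r = 2.1500·0.1000 = 0.2150 m before braking
robot covers 2.1500·0.5375 − ½·4.0000·0.5375² = 0.5778 m while stopping
human over T_r+T_s: 0.0000·(0.1000+0.5375) = 0.0000 m
margins: 0.2500+0.0150+0.0600 = 0.3250 m
sum ≈ 0.2150+0.5778+0.0000+0.3250 ≈ 1.1178 m = S ✓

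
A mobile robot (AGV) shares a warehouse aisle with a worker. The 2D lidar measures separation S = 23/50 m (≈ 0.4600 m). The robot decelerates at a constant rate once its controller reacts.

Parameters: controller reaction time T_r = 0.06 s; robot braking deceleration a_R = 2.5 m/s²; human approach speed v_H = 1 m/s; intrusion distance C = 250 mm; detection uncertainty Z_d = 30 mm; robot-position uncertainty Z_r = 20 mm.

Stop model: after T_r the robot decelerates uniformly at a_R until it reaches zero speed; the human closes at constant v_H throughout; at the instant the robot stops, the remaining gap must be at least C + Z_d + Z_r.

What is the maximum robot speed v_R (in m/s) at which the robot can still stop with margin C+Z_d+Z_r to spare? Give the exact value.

v_R_max = 1/5 m/s = 0.2000 m/s

at the boundary: (1/5)·v² + (23/50)·v + (-1/10) = 0
  disc = (23/50)² − 4·(1/5)·(-1/10) = 729/2500 ; √disc = 27/50
  v_R = (−(23/50) + 27/50) / (2·(1/5)) = 1/5 m/s
check:
braking lasts T_s = (1/5)/(5/2) = 0.0800 s
robot covers v_R·T_r = 0.2000·0.0600 = 0.0120 m before braking
robot covers 0.2000·0.0800 − ½·2.5000·0.0800² = 0.0080 m while stopping
person approaches 1.0000·(0.0600+0.0800) = 0.1400 m
margins: 0.2500+0.0300+0.0200 = 0.3000 m
sum ≈ 0.0120+0.0080+0.1400+0.3000 ≈ 0.4600 m = S ✓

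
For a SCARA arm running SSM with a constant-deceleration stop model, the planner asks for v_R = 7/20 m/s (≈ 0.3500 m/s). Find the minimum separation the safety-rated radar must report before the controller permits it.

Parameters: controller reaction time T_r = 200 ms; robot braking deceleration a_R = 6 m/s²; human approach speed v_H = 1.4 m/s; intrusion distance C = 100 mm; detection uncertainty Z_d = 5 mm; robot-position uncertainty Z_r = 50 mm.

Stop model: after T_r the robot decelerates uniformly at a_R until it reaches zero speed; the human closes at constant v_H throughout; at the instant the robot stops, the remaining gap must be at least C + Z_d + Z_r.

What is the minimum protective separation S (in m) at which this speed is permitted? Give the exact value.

S_min = 191/320 m = 0.5969 m

T_s = v_R/a_R = (7/20)/6 = 0.0583 s
robot covers v_R·T_r = 0.3500·0.2000 = 0.0700 m before braking
robot covers 0.3500·0.0583 − ½·6.0000·0.0583² = 0.0102 m while stopping
human over T_r+T_s: 1.4000·(0.2000+0.0583) = 0.3617 m
residual clearance needed = 0.1000+0.0050+0.0500 = 0.1550 m
S_min ≈ 0.0700+0.0102+0.3617+0.1550  ⇒  S_min = 191/320 m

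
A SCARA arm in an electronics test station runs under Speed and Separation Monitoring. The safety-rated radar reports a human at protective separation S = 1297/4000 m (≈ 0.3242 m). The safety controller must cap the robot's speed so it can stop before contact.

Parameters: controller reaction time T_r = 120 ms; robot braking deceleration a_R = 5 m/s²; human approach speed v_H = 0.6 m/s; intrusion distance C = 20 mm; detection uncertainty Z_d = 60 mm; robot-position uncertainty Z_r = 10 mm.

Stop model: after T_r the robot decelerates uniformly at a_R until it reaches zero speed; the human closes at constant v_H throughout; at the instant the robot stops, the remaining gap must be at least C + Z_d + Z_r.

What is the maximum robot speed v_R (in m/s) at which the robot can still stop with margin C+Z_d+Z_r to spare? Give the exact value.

at the boundary: (1/10)·v² + (6/25)·v + (-649/4000) = 0
  disc = (6/25)² − 4·(1/10)·(-649/4000) = 49/400 ; √disc = 7/20
  v_R = (−(6/25) + 7/20) / (2·(1/10)) = 11/20 m/s
check:
T_s = v_R/a_R = (11/20)/5 = 0.1100 s
reaction-phase robot travel = 0.5500·0.1200 = 0.0660 m
robot covers 0.5500·0.1100 − ½·5.0000·0.1100² = 0.0302 m while stopping
human over T_r+T_s: 0.6000·(0.1200+0.1100) = 0.1380 m
C+Z_d+Z_r = 0.0200+0.0600+0.0100 = 0.0900 m
sum ≈ 0.0660+0.0302+0.1380+0.0900 ≈ 0.3242 m = S ✓

v_R_max = 11/20 m/s = 0.5500 m/s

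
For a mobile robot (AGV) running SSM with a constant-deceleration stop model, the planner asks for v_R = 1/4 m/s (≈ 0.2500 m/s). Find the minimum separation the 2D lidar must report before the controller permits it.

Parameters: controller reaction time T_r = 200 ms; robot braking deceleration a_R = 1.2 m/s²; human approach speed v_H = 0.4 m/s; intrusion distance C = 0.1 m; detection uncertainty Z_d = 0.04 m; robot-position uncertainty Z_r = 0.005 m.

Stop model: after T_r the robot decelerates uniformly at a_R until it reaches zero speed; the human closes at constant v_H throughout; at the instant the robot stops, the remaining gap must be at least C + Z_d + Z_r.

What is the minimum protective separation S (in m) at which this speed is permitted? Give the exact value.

T_s = v_R/a_R = (1/4)/(6/5) = 0.2083 s
robot in T_r: 0.2500·0.2000 = 0.0500 m
robot covers 0.2500·0.2083 − ½·1.2000·0.2083² = 0.0260 m while stopping
human over T_r+T_s: 0.4000·(0.2000+0.2083) = 0.1633 m
margins: 0.1000+0.0400+0.0050 = 0.1450 m
S_min ≈ 0.0500+0.0260+0.1633+0.1450  ⇒  S_min = 123/320 m

S_min = 123/320 m = 0.3844 m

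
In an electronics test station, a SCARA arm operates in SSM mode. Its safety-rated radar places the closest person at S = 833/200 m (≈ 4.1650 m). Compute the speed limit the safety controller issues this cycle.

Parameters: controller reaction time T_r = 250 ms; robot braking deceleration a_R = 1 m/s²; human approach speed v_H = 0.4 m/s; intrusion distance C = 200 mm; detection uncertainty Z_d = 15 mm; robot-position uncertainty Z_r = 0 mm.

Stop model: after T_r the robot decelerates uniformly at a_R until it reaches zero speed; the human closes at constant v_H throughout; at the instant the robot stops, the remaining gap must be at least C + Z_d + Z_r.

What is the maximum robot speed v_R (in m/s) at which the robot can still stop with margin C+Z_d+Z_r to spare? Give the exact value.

collect terms ⇒ (1/2)·v_R² + (13/20)·v_R + (-77/20) = 0
  disc = (13/20)² − 4·(1/2)·(-77/20) = 3249/400 ; √disc = 57/20
  v_R = (−(13/20) + 57/20) / (2·(1/2)) = 11/5 m/s
check:
T_s = v_R/a_R = (11/5)/1 = 2.2000 s
reaction-phase robot travel = 2.2000·0.2500 = 0.5500 m
robot under decel: 2.2000²/(2·1.0000) = 2.4200 m
human over T_r+T_s: 0.4000·(0.2500+2.2000) = 0.9800 m
margins: 0.2000+0.0150+0.0000 = 0.2150 m
sum ≈ 0.5500+2.4200+0.9800+0.2150 ≈ 4.1650 m = S ✓

v_R_max = 11/5 m/s = 2.2000 m/s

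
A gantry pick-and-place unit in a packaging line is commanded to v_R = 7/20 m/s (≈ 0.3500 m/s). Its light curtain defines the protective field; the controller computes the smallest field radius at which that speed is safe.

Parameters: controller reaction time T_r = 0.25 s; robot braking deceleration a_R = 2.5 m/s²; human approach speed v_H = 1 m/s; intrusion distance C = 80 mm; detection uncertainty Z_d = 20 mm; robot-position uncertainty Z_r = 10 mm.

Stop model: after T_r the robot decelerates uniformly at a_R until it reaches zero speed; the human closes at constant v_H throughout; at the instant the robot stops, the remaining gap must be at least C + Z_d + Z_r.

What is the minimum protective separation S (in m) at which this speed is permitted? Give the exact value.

stop time T_s = (7/20)/(5/2) = 0.1400 s
robot covers v_R·T_r = 0.3500·0.2500 = 0.0875 m before braking
robot under decel: 0.3500²/(2·2.5000) = 0.0245 m
human over T_r+T_s: 1.0000·(0.2500+0.1400) = 0.3900 m
margins: 0.0800+0.0200+0.0100 = 0.1100 m
S_min ≈ 0.0875+0.0245+0.3900+0.1100  ⇒  S_min = 153/250 m

S_min = 153/250 m = 0.6120 m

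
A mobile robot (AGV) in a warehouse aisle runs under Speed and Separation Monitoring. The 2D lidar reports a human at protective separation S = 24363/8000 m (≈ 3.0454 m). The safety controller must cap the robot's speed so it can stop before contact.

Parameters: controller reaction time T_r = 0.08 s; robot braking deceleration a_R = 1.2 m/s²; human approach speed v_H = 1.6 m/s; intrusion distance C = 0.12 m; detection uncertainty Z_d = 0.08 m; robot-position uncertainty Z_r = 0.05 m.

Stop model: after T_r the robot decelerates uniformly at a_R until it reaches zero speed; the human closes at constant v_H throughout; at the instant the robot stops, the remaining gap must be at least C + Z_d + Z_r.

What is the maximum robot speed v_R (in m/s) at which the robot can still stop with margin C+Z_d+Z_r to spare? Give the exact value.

v_R_max = 27/20 m/s = 1.3500 m/s

at the boundary: (5/12)·v² + (106/75)·v + (-21339/8000) = 0
  disc = (106/75)² − 4·(5/12)·(-21339/8000) = 2319529/360000 ; √disc = 1523/600
  v_R = (−(106/75) + 1523/600) / (2·(5/12)) = 27/20 m/s
check:
stop time T_s = (27/20)/(6/5) = 1.1250 s
reaction-phase robot travel = 1.3500·0.0800 = 0.1080 m
robot covers 1.3500·1.1250 − ½·1.2000·1.1250² = 0.7594 m while stopping
human closes 1.6000·1.2050 = 1.9280 m
residual clearance needed = 0.1200+0.0800+0.0500 = 0.2500 m
sum ≈ 0.1080+0.7594+1.9280+0.2500 ≈ 3.0454 m = S ✓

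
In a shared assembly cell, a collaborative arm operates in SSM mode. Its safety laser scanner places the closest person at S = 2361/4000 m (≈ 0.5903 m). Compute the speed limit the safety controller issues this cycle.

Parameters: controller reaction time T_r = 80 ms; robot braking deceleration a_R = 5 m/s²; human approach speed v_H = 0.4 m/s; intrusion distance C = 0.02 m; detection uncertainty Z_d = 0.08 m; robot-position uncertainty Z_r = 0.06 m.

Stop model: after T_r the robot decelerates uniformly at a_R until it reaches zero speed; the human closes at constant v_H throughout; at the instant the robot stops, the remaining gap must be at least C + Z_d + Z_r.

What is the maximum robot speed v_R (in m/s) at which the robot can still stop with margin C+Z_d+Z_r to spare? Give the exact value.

v_R_max = 27/20 m/s = 1.3500 m/s

collect terms ⇒ (1/10)·v_R² + (4/25)·v_R + (-1593/4000) = 0
  disc = (4/25)² − 4·(1/10)·(-1593/4000) = 1849/10000 ; √disc = 43/100
  v_R = (−(4/25) + 43/100) / (2·(1/10)) = 27/20 m/s
check:
braking lasts T_s = (27/20)/5 = 0.2700 s
robot covers v_R·T_r = 1.3500·0.0800 = 0.1080 m before braking
robot covers 1.3500·0.2700 − ½·5.0000·0.2700² = 0.1822 m while stopping
human over T_r+T_s: 0.4000·(0.0800+0.2700) = 0.1400 m
C+Z_d+Z_r = 0.0200+0.0800+0.0600 = 0.1600 m
sum ≈ 0.1080+0.1822+0.1400+0.1600 ≈ 0.5903 m = S ✓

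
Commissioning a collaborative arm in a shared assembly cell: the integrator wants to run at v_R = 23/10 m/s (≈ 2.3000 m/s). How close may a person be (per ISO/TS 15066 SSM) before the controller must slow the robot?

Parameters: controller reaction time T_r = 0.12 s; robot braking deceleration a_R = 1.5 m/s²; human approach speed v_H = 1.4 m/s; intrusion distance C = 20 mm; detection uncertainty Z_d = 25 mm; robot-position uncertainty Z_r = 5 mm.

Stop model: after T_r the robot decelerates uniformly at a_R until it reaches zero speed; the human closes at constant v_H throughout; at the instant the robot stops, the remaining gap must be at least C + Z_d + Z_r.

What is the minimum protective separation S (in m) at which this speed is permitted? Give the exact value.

stop time T_s = (23/10)/(3/2) = 1.5333 s
robot covers v_R·T_r = 2.3000·0.1200 = 0.2760 m before braking
robot under decel: 2.3000²/(2·1.5000) = 1.7633 m
human closes 1.4000·1.6533 = 2.3147 m
margins: 0.0200+0.0250+0.0050 = 0.0500 m
S_min ≈ 0.2760+1.7633+2.3147+0.0500  ⇒  S_min = 1101/250 m

S_min = 1101/250 m = 4.4040 m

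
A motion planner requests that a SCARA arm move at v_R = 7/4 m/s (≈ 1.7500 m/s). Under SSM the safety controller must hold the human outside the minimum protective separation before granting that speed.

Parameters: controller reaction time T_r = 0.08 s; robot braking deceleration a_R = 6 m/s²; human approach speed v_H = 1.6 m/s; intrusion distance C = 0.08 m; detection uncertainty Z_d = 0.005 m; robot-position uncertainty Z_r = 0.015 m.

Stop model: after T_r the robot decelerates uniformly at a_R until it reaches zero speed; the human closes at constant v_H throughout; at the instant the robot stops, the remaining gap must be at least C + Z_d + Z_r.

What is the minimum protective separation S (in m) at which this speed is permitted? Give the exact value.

stop time T_s = (7/4)/6 = 0.2917 s
reaction-phase robot travel = 1.7500·0.0800 = 0.1400 m
robot under decel: 1.7500²/(2·6.0000) = 0.2552 m
human over T_r+T_s: 1.6000·(0.0800+0.2917) = 0.5947 m
residual clearance needed = 0.0800+0.0050+0.0150 = 0.1000 m
S_min ≈ 0.1400+0.2552+0.5947+0.1000  ⇒  S_min = 8719/8000 m

S_min = 8719/8000 m = 1.0899 m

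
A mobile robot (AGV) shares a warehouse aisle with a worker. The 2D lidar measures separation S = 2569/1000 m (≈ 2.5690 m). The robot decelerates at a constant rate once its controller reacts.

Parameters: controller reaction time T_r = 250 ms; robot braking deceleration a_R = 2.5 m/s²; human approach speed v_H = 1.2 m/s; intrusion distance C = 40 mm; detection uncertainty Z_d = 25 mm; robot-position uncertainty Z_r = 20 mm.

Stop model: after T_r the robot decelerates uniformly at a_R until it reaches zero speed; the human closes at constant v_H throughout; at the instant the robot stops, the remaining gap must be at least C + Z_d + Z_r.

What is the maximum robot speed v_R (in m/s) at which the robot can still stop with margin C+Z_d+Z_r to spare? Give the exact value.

v_R_max = 39/20 m/s = 1.9500 m/s

at the boundary: (1/5)·v² + (73/100)·v + (-273/125) = 0
  disc = (73/100)² − 4·(1/5)·(-273/125) = 22801/10000 ; √disc = 151/100
  v_R = (−(73/100) + 151/100) / (2·(1/5)) = 39/20 m/s
check:
braking lasts T_s = (39/20)/(5/2) = 0.7800 s
reaction-phase robot travel = 1.9500·0.2500 = 0.4875 m
robot covers 1.9500·0.7800 − ½·2.5000·0.7800² = 0.7605 m while stopping
person approaches 1.2000·(0.2500+0.7800) = 1.2360 m
margins: 0.0400+0.0250+0.0200 = 0.0850 m
sum ≈ 0.4875+0.7605+1.2360+0.0850 ≈ 2.5690 m = S ✓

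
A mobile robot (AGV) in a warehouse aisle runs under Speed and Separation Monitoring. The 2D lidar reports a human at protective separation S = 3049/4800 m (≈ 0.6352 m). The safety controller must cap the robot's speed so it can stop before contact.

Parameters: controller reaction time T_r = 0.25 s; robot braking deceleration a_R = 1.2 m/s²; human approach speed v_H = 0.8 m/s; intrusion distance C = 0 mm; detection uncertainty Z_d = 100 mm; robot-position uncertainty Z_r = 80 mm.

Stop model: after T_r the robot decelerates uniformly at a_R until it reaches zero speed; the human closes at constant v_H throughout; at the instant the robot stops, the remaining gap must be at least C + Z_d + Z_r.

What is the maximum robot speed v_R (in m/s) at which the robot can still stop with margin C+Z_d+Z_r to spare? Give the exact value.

v_R_max = 1/4 m/s = 0.2500 m/s

at the boundary: (5/12)·v² + (11/12)·v + (-49/192) = 0
  disc = (11/12)² − 4·(5/12)·(-49/192) = 81/64 ; √disc = 9/8
  v_R = (−(11/12) + 9/8) / (2·(5/12)) = 1/4 m/s
check:
T_s = v_R/a_R = (1/4)/(6/5) = 0.2083 s
robot in T_r: 0.2500·0.2500 = 0.0625 m
robot covers 0.2500·0.2083 − ½·1.2000·0.2083² = 0.0260 m while stopping
person approaches 0.8000·(0.2500+0.2083) = 0.3667 m
C+Z_d+Z_r = 0.0000+0.1000+0.0800 = 0.1800 m
sum ≈ 0.0625+0.0260+0.3667+0.1800 ≈ 0.6352 m = S ✓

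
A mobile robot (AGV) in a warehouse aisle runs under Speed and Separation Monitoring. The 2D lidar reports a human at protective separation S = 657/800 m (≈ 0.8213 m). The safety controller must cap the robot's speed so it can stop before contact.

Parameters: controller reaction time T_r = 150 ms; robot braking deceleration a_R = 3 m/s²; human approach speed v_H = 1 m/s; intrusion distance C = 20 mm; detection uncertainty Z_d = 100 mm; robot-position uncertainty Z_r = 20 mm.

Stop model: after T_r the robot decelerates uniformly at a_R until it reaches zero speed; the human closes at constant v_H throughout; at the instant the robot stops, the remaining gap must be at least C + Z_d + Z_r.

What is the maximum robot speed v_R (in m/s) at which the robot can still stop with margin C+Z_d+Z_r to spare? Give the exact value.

at the boundary: (1/6)·v² + (29/60)·v + (-17/32) = 0
  disc = (29/60)² − 4·(1/6)·(-17/32) = 529/900 ; √disc = 23/30
  v_R = (−(29/60) + 23/30) / (2·(1/6)) = 17/20 m/s
check:
braking lasts T_s = (17/20)/3 = 0.2833 s
reaction-phase robot travel = 0.8500·0.1500 = 0.1275 m
robot under decel: 0.8500²/(2·3.0000) = 0.1204 m
person approaches 1.0000·(0.1500+0.2833) = 0.4333 m
residual clearance needed = 0.0200+0.1000+0.0200 = 0.1400 m
sum ≈ 0.1275+0.1204+0.4333+0.1400 ≈ 0.8213 m = S ✓

v_R_max = 17/20 m/s = 0.8500 m/s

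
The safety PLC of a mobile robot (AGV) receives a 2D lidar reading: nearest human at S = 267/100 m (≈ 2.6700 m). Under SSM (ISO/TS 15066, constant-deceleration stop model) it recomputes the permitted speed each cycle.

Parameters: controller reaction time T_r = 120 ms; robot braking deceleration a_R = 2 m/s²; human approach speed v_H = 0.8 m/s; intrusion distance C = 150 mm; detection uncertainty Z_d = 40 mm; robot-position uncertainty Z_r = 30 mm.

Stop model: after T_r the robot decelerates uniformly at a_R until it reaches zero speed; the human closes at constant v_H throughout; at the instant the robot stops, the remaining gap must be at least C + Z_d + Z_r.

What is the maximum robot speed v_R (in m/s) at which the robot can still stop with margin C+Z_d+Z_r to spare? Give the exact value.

quadratic (1/4)·v² + (13/25)·v + (-1177/500) = 0
  disc = (13/25)² − 4·(1/4)·(-1177/500) = 6561/2500 ; √disc = 81/50
  v_R = (−(13/25) + 81/50) / (2·(1/4)) = 11/5 m/s
check:
T_s = v_R/a_R = (11/5)/2 = 1.1000 s
robot covers v_R·T_r = 2.2000·0.1200 = 0.2640 m before braking
braking distance = 2.2000²/(2·2.0000) = 1.2100 m
human over T_r+T_s: 0.8000·(0.1200+1.1000) = 0.9760 m
residual clearance needed = 0.1500+0.0400+0.0300 = 0.2200 m
sum ≈ 0.2640+1.2100+0.9760+0.2200 ≈ 2.6700 m = S ✓

v_R_max = 11/5 m/s = 2.2000 m/s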